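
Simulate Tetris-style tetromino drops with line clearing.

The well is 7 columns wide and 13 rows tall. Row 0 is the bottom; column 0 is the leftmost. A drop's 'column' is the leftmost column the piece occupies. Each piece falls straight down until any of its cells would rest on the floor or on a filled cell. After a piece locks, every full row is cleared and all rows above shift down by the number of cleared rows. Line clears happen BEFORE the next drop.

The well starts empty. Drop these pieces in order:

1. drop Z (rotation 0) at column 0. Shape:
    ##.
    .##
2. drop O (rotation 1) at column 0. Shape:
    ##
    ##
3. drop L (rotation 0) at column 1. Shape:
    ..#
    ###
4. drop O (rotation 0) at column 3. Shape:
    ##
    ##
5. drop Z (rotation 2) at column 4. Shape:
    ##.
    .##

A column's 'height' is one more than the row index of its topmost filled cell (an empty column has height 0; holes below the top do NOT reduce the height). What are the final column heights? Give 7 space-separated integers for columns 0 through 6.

Drop 1: Z rot0 at col 0 lands with bottom-row=0; cleared 0 line(s) (total 0); column heights now [2 2 1 0 0 0 0], max=2
Drop 2: O rot1 at col 0 lands with bottom-row=2; cleared 0 line(s) (total 0); column heights now [4 4 1 0 0 0 0], max=4
Drop 3: L rot0 at col 1 lands with bottom-row=4; cleared 0 line(s) (total 0); column heights now [4 5 5 6 0 0 0], max=6
Drop 4: O rot0 at col 3 lands with bottom-row=6; cleared 0 line(s) (total 0); column heights now [4 5 5 8 8 0 0], max=8
Drop 5: Z rot2 at col 4 lands with bottom-row=7; cleared 0 line(s) (total 0); column heights now [4 5 5 8 9 9 8], max=9

Answer: 4 5 5 8 9 9 8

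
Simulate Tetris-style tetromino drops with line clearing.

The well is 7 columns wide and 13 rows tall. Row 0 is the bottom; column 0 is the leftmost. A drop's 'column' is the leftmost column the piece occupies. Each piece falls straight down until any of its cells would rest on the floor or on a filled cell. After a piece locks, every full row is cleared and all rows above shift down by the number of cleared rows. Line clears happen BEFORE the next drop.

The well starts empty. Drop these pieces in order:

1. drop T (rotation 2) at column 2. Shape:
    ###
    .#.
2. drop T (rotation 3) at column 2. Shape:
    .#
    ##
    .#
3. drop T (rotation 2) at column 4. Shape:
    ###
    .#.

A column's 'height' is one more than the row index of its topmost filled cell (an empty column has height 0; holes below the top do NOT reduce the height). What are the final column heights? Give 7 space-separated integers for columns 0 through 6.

Drop 1: T rot2 at col 2 lands with bottom-row=0; cleared 0 line(s) (total 0); column heights now [0 0 2 2 2 0 0], max=2
Drop 2: T rot3 at col 2 lands with bottom-row=2; cleared 0 line(s) (total 0); column heights now [0 0 4 5 2 0 0], max=5
Drop 3: T rot2 at col 4 lands with bottom-row=1; cleared 0 line(s) (total 0); column heights now [0 0 4 5 3 3 3], max=5

Answer: 0 0 4 5 3 3 3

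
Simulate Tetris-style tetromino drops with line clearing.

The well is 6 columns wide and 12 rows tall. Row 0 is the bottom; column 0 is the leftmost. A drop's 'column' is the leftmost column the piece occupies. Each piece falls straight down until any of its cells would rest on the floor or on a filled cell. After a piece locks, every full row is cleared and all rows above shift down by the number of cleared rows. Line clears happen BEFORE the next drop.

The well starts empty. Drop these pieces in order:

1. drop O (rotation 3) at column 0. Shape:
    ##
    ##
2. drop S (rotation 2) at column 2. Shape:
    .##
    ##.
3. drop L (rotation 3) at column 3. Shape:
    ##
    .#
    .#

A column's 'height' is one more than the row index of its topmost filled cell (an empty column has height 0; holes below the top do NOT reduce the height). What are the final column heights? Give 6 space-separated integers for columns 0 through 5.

Drop 1: O rot3 at col 0 lands with bottom-row=0; cleared 0 line(s) (total 0); column heights now [2 2 0 0 0 0], max=2
Drop 2: S rot2 at col 2 lands with bottom-row=0; cleared 0 line(s) (total 0); column heights now [2 2 1 2 2 0], max=2
Drop 3: L rot3 at col 3 lands with bottom-row=2; cleared 0 line(s) (total 0); column heights now [2 2 1 5 5 0], max=5

Answer: 2 2 1 5 5 0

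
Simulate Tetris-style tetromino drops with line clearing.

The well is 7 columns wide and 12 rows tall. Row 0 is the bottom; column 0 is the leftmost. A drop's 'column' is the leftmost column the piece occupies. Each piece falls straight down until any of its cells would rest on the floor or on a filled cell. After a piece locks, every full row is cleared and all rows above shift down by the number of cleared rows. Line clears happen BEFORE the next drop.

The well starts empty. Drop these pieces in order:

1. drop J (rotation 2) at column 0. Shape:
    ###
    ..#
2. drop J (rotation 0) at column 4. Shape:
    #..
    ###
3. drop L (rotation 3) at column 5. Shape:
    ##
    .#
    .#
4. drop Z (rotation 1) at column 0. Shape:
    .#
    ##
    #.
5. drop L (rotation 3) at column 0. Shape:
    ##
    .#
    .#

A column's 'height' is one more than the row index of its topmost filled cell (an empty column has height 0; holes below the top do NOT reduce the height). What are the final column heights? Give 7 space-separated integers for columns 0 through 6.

Answer: 8 8 2 0 2 4 4

Derivation:
Drop 1: J rot2 at col 0 lands with bottom-row=0; cleared 0 line(s) (total 0); column heights now [2 2 2 0 0 0 0], max=2
Drop 2: J rot0 at col 4 lands with bottom-row=0; cleared 0 line(s) (total 0); column heights now [2 2 2 0 2 1 1], max=2
Drop 3: L rot3 at col 5 lands with bottom-row=1; cleared 0 line(s) (total 0); column heights now [2 2 2 0 2 4 4], max=4
Drop 4: Z rot1 at col 0 lands with bottom-row=2; cleared 0 line(s) (total 0); column heights now [4 5 2 0 2 4 4], max=5
Drop 5: L rot3 at col 0 lands with bottom-row=5; cleared 0 line(s) (total 0); column heights now [8 8 2 0 2 4 4], max=8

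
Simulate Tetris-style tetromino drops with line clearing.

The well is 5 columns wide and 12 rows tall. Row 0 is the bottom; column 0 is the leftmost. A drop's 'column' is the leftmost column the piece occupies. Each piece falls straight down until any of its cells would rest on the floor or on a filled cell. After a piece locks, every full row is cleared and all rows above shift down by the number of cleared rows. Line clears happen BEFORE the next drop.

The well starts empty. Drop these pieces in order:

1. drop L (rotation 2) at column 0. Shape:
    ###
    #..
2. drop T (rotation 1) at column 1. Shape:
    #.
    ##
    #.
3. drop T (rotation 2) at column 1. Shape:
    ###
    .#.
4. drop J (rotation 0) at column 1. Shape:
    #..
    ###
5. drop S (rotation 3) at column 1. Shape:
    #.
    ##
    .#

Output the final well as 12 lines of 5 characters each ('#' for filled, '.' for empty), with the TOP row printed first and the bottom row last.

Answer: .....
.....
.#...
.##..
.##..
.###.
.###.
.##..
.##..
.#...
###..
#....

Derivation:
Drop 1: L rot2 at col 0 lands with bottom-row=0; cleared 0 line(s) (total 0); column heights now [2 2 2 0 0], max=2
Drop 2: T rot1 at col 1 lands with bottom-row=2; cleared 0 line(s) (total 0); column heights now [2 5 4 0 0], max=5
Drop 3: T rot2 at col 1 lands with bottom-row=4; cleared 0 line(s) (total 0); column heights now [2 6 6 6 0], max=6
Drop 4: J rot0 at col 1 lands with bottom-row=6; cleared 0 line(s) (total 0); column heights now [2 8 7 7 0], max=8
Drop 5: S rot3 at col 1 lands with bottom-row=7; cleared 0 line(s) (total 0); column heights now [2 10 9 7 0], max=10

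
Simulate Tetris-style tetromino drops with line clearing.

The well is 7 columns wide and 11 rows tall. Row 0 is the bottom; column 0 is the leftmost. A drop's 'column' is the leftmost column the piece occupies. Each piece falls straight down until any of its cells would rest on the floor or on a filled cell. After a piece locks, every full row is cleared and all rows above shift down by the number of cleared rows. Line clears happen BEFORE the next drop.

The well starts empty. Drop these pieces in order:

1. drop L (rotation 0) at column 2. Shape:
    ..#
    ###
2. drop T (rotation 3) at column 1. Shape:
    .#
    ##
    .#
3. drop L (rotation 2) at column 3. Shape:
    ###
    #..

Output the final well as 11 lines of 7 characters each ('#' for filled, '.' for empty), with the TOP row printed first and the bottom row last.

Answer: .......
.......
.......
.......
.......
.......
.......
..#....
.#####.
..###..
..###..

Derivation:
Drop 1: L rot0 at col 2 lands with bottom-row=0; cleared 0 line(s) (total 0); column heights now [0 0 1 1 2 0 0], max=2
Drop 2: T rot3 at col 1 lands with bottom-row=1; cleared 0 line(s) (total 0); column heights now [0 3 4 1 2 0 0], max=4
Drop 3: L rot2 at col 3 lands with bottom-row=1; cleared 0 line(s) (total 0); column heights now [0 3 4 3 3 3 0], max=4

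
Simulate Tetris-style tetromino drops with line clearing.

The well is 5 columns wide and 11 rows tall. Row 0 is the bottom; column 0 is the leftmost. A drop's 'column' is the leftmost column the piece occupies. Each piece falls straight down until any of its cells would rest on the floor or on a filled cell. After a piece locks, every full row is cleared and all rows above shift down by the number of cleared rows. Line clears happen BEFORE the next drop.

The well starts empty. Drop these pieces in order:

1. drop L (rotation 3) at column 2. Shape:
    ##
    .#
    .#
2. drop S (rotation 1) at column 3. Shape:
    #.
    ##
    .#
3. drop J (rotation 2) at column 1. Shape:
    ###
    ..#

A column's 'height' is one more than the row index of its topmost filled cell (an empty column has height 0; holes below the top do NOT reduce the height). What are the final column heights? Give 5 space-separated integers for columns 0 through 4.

Answer: 0 7 7 7 4

Derivation:
Drop 1: L rot3 at col 2 lands with bottom-row=0; cleared 0 line(s) (total 0); column heights now [0 0 3 3 0], max=3
Drop 2: S rot1 at col 3 lands with bottom-row=2; cleared 0 line(s) (total 0); column heights now [0 0 3 5 4], max=5
Drop 3: J rot2 at col 1 lands with bottom-row=5; cleared 0 line(s) (total 0); column heights now [0 7 7 7 4], max=7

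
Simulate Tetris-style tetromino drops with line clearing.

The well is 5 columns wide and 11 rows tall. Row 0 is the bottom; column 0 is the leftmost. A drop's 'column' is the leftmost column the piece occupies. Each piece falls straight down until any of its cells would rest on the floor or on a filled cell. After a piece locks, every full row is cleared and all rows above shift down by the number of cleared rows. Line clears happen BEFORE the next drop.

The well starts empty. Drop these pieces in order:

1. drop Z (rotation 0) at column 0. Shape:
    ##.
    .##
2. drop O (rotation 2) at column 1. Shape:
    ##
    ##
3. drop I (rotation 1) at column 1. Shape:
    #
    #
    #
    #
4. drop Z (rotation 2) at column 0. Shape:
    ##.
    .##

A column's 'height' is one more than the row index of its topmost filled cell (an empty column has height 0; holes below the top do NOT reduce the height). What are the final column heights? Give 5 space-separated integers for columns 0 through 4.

Drop 1: Z rot0 at col 0 lands with bottom-row=0; cleared 0 line(s) (total 0); column heights now [2 2 1 0 0], max=2
Drop 2: O rot2 at col 1 lands with bottom-row=2; cleared 0 line(s) (total 0); column heights now [2 4 4 0 0], max=4
Drop 3: I rot1 at col 1 lands with bottom-row=4; cleared 0 line(s) (total 0); column heights now [2 8 4 0 0], max=8
Drop 4: Z rot2 at col 0 lands with bottom-row=8; cleared 0 line(s) (total 0); column heights now [10 10 9 0 0], max=10

Answer: 10 10 9 0 0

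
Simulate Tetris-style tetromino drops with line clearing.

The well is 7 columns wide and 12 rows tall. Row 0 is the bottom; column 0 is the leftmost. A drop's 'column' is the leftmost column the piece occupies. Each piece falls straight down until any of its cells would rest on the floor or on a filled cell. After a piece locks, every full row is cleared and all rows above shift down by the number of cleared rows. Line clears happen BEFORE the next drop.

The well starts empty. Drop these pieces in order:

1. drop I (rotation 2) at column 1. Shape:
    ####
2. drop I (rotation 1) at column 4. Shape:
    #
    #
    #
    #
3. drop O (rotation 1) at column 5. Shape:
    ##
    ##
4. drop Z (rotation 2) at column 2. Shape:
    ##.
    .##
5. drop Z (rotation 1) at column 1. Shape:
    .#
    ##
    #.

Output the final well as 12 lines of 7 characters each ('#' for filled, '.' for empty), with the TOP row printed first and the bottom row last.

Drop 1: I rot2 at col 1 lands with bottom-row=0; cleared 0 line(s) (total 0); column heights now [0 1 1 1 1 0 0], max=1
Drop 2: I rot1 at col 4 lands with bottom-row=1; cleared 0 line(s) (total 0); column heights now [0 1 1 1 5 0 0], max=5
Drop 3: O rot1 at col 5 lands with bottom-row=0; cleared 0 line(s) (total 0); column heights now [0 1 1 1 5 2 2], max=5
Drop 4: Z rot2 at col 2 lands with bottom-row=5; cleared 0 line(s) (total 0); column heights now [0 1 7 7 6 2 2], max=7
Drop 5: Z rot1 at col 1 lands with bottom-row=6; cleared 0 line(s) (total 0); column heights now [0 8 9 7 6 2 2], max=9

Answer: .......
.......
.......
..#....
.##....
.###...
...##..
....#..
....#..
....#..
....###
.######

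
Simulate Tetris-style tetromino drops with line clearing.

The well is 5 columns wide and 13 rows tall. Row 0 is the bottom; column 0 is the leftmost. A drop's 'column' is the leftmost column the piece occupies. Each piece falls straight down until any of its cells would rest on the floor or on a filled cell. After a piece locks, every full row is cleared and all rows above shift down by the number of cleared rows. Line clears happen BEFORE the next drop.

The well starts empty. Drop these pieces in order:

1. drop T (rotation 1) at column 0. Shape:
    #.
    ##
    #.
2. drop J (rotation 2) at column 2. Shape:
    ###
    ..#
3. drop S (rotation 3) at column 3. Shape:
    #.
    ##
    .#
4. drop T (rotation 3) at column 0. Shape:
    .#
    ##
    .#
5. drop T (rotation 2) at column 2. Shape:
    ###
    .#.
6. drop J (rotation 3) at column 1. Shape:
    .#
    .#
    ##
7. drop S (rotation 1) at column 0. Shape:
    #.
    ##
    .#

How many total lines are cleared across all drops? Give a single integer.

Drop 1: T rot1 at col 0 lands with bottom-row=0; cleared 0 line(s) (total 0); column heights now [3 2 0 0 0], max=3
Drop 2: J rot2 at col 2 lands with bottom-row=0; cleared 1 line(s) (total 1); column heights now [2 0 0 0 1], max=2
Drop 3: S rot3 at col 3 lands with bottom-row=1; cleared 0 line(s) (total 1); column heights now [2 0 0 4 3], max=4
Drop 4: T rot3 at col 0 lands with bottom-row=1; cleared 0 line(s) (total 1); column heights now [3 4 0 4 3], max=4
Drop 5: T rot2 at col 2 lands with bottom-row=4; cleared 0 line(s) (total 1); column heights now [3 4 6 6 6], max=6
Drop 6: J rot3 at col 1 lands with bottom-row=6; cleared 0 line(s) (total 1); column heights now [3 7 9 6 6], max=9
Drop 7: S rot1 at col 0 lands with bottom-row=7; cleared 0 line(s) (total 1); column heights now [10 9 9 6 6], max=10

Answer: 1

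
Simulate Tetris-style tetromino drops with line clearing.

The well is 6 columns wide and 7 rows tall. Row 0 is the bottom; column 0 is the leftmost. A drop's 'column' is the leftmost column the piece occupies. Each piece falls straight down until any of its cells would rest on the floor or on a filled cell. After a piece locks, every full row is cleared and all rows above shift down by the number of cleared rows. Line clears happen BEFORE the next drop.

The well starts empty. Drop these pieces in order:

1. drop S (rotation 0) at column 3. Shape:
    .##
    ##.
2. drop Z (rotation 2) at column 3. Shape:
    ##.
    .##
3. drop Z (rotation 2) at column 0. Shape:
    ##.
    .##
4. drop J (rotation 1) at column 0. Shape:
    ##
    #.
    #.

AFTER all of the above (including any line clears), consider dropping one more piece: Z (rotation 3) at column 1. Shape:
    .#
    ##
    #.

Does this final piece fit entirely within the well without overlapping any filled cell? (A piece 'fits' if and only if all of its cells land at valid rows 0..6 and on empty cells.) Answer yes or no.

Answer: no

Derivation:
Drop 1: S rot0 at col 3 lands with bottom-row=0; cleared 0 line(s) (total 0); column heights now [0 0 0 1 2 2], max=2
Drop 2: Z rot2 at col 3 lands with bottom-row=2; cleared 0 line(s) (total 0); column heights now [0 0 0 4 4 3], max=4
Drop 3: Z rot2 at col 0 lands with bottom-row=0; cleared 0 line(s) (total 0); column heights now [2 2 1 4 4 3], max=4
Drop 4: J rot1 at col 0 lands with bottom-row=2; cleared 0 line(s) (total 0); column heights now [5 5 1 4 4 3], max=5
Test piece Z rot3 at col 1 (width 2): heights before test = [5 5 1 4 4 3]; fits = False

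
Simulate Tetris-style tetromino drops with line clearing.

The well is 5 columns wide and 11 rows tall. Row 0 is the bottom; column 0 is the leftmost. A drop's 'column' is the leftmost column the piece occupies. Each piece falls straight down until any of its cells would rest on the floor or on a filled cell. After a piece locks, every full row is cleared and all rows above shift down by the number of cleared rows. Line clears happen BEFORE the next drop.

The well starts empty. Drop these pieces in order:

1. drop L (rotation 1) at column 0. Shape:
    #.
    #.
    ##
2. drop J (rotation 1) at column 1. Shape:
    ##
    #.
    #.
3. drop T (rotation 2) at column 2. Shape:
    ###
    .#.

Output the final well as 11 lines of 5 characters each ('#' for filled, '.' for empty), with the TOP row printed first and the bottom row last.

Answer: .....
.....
.....
.....
.....
.....
..###
.###.
##...
##...
##...

Derivation:
Drop 1: L rot1 at col 0 lands with bottom-row=0; cleared 0 line(s) (total 0); column heights now [3 1 0 0 0], max=3
Drop 2: J rot1 at col 1 lands with bottom-row=1; cleared 0 line(s) (total 0); column heights now [3 4 4 0 0], max=4
Drop 3: T rot2 at col 2 lands with bottom-row=3; cleared 0 line(s) (total 0); column heights now [3 4 5 5 5], max=5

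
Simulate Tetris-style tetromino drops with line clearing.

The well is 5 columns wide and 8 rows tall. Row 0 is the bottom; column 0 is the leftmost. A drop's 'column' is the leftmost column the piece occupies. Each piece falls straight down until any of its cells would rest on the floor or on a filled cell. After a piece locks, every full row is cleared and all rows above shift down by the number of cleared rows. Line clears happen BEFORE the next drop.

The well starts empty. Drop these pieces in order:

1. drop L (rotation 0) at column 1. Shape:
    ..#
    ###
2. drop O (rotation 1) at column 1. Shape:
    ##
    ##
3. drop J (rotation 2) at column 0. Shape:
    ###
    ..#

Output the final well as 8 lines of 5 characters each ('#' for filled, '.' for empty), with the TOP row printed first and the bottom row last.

Drop 1: L rot0 at col 1 lands with bottom-row=0; cleared 0 line(s) (total 0); column heights now [0 1 1 2 0], max=2
Drop 2: O rot1 at col 1 lands with bottom-row=1; cleared 0 line(s) (total 0); column heights now [0 3 3 2 0], max=3
Drop 3: J rot2 at col 0 lands with bottom-row=3; cleared 0 line(s) (total 0); column heights now [5 5 5 2 0], max=5

Answer: .....
.....
.....
###..
..#..
.##..
.###.
.###.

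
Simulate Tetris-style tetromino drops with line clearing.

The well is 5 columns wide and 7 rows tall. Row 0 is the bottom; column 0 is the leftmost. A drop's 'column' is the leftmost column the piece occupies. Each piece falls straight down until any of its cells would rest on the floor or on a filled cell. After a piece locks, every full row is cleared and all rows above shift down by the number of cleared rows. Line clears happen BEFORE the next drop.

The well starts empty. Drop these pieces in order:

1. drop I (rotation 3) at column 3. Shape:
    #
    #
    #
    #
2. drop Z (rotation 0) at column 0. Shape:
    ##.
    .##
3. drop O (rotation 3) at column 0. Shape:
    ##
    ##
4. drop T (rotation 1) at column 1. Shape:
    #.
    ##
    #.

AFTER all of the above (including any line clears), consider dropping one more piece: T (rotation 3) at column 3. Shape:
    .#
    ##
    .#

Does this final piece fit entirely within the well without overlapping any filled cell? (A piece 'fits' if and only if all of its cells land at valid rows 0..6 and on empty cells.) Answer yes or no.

Answer: yes

Derivation:
Drop 1: I rot3 at col 3 lands with bottom-row=0; cleared 0 line(s) (total 0); column heights now [0 0 0 4 0], max=4
Drop 2: Z rot0 at col 0 lands with bottom-row=0; cleared 0 line(s) (total 0); column heights now [2 2 1 4 0], max=4
Drop 3: O rot3 at col 0 lands with bottom-row=2; cleared 0 line(s) (total 0); column heights now [4 4 1 4 0], max=4
Drop 4: T rot1 at col 1 lands with bottom-row=4; cleared 0 line(s) (total 0); column heights now [4 7 6 4 0], max=7
Test piece T rot3 at col 3 (width 2): heights before test = [4 7 6 4 0]; fits = True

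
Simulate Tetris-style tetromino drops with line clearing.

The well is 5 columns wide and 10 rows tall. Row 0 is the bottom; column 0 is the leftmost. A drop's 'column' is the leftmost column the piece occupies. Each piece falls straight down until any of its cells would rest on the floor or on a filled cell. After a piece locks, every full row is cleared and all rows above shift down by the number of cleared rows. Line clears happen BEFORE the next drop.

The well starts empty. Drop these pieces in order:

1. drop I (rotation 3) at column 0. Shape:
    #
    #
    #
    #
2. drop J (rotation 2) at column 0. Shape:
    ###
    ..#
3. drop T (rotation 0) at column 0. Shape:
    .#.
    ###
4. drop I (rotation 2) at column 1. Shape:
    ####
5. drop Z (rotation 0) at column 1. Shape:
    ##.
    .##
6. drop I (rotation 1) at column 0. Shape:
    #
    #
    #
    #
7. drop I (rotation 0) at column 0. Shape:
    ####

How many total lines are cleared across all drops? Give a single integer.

Answer: 1

Derivation:
Drop 1: I rot3 at col 0 lands with bottom-row=0; cleared 0 line(s) (total 0); column heights now [4 0 0 0 0], max=4
Drop 2: J rot2 at col 0 lands with bottom-row=3; cleared 0 line(s) (total 0); column heights now [5 5 5 0 0], max=5
Drop 3: T rot0 at col 0 lands with bottom-row=5; cleared 0 line(s) (total 0); column heights now [6 7 6 0 0], max=7
Drop 4: I rot2 at col 1 lands with bottom-row=7; cleared 0 line(s) (total 0); column heights now [6 8 8 8 8], max=8
Drop 5: Z rot0 at col 1 lands with bottom-row=8; cleared 0 line(s) (total 0); column heights now [6 10 10 9 8], max=10
Drop 6: I rot1 at col 0 lands with bottom-row=6; cleared 1 line(s) (total 1); column heights now [9 9 9 8 0], max=9
Drop 7: I rot0 at col 0 lands with bottom-row=9; cleared 0 line(s) (total 1); column heights now [10 10 10 10 0], max=10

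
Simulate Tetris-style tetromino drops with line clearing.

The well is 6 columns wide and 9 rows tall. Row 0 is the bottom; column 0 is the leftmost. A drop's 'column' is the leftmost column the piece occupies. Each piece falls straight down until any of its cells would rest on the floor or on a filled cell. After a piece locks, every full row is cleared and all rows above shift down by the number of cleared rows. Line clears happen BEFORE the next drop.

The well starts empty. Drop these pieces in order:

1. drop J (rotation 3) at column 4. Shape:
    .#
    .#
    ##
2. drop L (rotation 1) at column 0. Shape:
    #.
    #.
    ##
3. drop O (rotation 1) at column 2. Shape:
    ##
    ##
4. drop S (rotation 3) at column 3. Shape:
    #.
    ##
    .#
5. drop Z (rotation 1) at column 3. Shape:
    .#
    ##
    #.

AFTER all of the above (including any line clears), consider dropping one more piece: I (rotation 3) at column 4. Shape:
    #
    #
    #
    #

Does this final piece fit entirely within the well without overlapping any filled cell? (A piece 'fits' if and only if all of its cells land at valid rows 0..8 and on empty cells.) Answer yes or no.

Drop 1: J rot3 at col 4 lands with bottom-row=0; cleared 0 line(s) (total 0); column heights now [0 0 0 0 1 3], max=3
Drop 2: L rot1 at col 0 lands with bottom-row=0; cleared 0 line(s) (total 0); column heights now [3 1 0 0 1 3], max=3
Drop 3: O rot1 at col 2 lands with bottom-row=0; cleared 1 line(s) (total 1); column heights now [2 0 1 1 0 2], max=2
Drop 4: S rot3 at col 3 lands with bottom-row=0; cleared 0 line(s) (total 1); column heights now [2 0 1 3 2 2], max=3
Drop 5: Z rot1 at col 3 lands with bottom-row=3; cleared 0 line(s) (total 1); column heights now [2 0 1 5 6 2], max=6
Test piece I rot3 at col 4 (width 1): heights before test = [2 0 1 5 6 2]; fits = False

Answer: no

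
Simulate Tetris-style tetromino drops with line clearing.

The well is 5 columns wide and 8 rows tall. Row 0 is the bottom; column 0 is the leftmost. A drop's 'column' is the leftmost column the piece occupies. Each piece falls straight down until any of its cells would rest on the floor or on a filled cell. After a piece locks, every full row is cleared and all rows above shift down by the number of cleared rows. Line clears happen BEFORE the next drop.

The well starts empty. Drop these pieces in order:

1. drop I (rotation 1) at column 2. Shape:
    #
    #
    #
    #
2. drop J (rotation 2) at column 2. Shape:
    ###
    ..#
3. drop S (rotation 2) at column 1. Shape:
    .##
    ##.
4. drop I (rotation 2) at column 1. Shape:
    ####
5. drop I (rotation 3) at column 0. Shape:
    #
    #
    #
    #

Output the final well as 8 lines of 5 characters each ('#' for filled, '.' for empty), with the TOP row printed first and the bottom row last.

Answer: .####
..##.
.##..
..###
#.#.#
#.#..
#.#..
#.#..

Derivation:
Drop 1: I rot1 at col 2 lands with bottom-row=0; cleared 0 line(s) (total 0); column heights now [0 0 4 0 0], max=4
Drop 2: J rot2 at col 2 lands with bottom-row=3; cleared 0 line(s) (total 0); column heights now [0 0 5 5 5], max=5
Drop 3: S rot2 at col 1 lands with bottom-row=5; cleared 0 line(s) (total 0); column heights now [0 6 7 7 5], max=7
Drop 4: I rot2 at col 1 lands with bottom-row=7; cleared 0 line(s) (total 0); column heights now [0 8 8 8 8], max=8
Drop 5: I rot3 at col 0 lands with bottom-row=0; cleared 0 line(s) (total 0); column heights now [4 8 8 8 8], max=8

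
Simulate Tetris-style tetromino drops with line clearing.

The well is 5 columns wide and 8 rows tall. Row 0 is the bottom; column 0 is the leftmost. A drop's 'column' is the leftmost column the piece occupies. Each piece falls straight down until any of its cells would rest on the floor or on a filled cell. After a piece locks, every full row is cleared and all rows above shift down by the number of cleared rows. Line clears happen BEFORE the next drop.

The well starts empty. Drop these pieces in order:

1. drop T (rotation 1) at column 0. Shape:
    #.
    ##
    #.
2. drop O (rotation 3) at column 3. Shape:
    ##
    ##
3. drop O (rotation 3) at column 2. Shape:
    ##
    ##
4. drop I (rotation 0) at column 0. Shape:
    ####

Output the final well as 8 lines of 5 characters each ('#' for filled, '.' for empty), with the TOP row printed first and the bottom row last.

Drop 1: T rot1 at col 0 lands with bottom-row=0; cleared 0 line(s) (total 0); column heights now [3 2 0 0 0], max=3
Drop 2: O rot3 at col 3 lands with bottom-row=0; cleared 0 line(s) (total 0); column heights now [3 2 0 2 2], max=3
Drop 3: O rot3 at col 2 lands with bottom-row=2; cleared 0 line(s) (total 0); column heights now [3 2 4 4 2], max=4
Drop 4: I rot0 at col 0 lands with bottom-row=4; cleared 0 line(s) (total 0); column heights now [5 5 5 5 2], max=5

Answer: .....
.....
.....
####.
..##.
#.##.
##.##
#..##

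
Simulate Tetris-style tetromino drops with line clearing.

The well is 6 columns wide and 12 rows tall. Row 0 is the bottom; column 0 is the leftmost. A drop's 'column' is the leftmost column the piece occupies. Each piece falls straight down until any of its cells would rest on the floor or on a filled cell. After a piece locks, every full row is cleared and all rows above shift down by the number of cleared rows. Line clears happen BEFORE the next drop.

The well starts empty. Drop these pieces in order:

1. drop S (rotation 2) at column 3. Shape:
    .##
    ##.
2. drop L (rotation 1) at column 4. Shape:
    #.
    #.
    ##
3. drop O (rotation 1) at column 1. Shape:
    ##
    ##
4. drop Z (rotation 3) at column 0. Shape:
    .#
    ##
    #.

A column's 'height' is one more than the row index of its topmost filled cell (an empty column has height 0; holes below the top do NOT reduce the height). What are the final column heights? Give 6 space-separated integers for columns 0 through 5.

Drop 1: S rot2 at col 3 lands with bottom-row=0; cleared 0 line(s) (total 0); column heights now [0 0 0 1 2 2], max=2
Drop 2: L rot1 at col 4 lands with bottom-row=2; cleared 0 line(s) (total 0); column heights now [0 0 0 1 5 3], max=5
Drop 3: O rot1 at col 1 lands with bottom-row=0; cleared 0 line(s) (total 0); column heights now [0 2 2 1 5 3], max=5
Drop 4: Z rot3 at col 0 lands with bottom-row=1; cleared 0 line(s) (total 0); column heights now [3 4 2 1 5 3], max=5

Answer: 3 4 2 1 5 3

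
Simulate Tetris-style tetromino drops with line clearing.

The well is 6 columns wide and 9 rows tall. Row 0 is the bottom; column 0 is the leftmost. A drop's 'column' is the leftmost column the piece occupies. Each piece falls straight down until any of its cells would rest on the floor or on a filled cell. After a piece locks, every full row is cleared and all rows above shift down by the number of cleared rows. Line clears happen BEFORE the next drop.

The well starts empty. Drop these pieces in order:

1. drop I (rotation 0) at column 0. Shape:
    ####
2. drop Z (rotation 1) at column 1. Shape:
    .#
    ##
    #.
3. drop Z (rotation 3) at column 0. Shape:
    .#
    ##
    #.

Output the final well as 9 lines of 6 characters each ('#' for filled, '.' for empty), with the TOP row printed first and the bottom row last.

Drop 1: I rot0 at col 0 lands with bottom-row=0; cleared 0 line(s) (total 0); column heights now [1 1 1 1 0 0], max=1
Drop 2: Z rot1 at col 1 lands with bottom-row=1; cleared 0 line(s) (total 0); column heights now [1 3 4 1 0 0], max=4
Drop 3: Z rot3 at col 0 lands with bottom-row=2; cleared 0 line(s) (total 0); column heights now [4 5 4 1 0 0], max=5

Answer: ......
......
......
......
.#....
###...
###...
.#....
####..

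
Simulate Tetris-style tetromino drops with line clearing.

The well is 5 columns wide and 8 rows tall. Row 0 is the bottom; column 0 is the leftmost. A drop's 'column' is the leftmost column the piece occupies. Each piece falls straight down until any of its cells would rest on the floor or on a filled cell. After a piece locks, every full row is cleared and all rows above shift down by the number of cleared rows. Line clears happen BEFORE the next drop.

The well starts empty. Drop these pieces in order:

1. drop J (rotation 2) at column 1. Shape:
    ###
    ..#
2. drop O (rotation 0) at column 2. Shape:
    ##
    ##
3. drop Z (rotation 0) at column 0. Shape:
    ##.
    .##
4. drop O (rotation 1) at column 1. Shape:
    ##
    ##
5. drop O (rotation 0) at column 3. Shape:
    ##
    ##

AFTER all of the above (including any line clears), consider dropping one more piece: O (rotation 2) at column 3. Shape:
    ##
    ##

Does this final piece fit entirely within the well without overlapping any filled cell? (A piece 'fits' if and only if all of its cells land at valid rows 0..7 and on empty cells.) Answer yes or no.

Answer: yes

Derivation:
Drop 1: J rot2 at col 1 lands with bottom-row=0; cleared 0 line(s) (total 0); column heights now [0 2 2 2 0], max=2
Drop 2: O rot0 at col 2 lands with bottom-row=2; cleared 0 line(s) (total 0); column heights now [0 2 4 4 0], max=4
Drop 3: Z rot0 at col 0 lands with bottom-row=4; cleared 0 line(s) (total 0); column heights now [6 6 5 4 0], max=6
Drop 4: O rot1 at col 1 lands with bottom-row=6; cleared 0 line(s) (total 0); column heights now [6 8 8 4 0], max=8
Drop 5: O rot0 at col 3 lands with bottom-row=4; cleared 0 line(s) (total 0); column heights now [6 8 8 6 6], max=8
Test piece O rot2 at col 3 (width 2): heights before test = [6 8 8 6 6]; fits = True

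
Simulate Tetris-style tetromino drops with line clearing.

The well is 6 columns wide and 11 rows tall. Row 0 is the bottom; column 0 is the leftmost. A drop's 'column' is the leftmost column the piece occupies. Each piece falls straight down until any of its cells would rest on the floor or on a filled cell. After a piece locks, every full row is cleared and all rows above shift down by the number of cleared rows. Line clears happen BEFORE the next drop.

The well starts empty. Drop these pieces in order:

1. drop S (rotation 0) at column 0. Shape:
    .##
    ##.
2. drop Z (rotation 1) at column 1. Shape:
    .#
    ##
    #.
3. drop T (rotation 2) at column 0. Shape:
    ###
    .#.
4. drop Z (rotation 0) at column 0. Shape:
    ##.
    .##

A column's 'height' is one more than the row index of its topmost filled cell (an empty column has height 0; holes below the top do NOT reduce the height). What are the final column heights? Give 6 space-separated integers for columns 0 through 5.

Answer: 8 8 7 0 0 0

Derivation:
Drop 1: S rot0 at col 0 lands with bottom-row=0; cleared 0 line(s) (total 0); column heights now [1 2 2 0 0 0], max=2
Drop 2: Z rot1 at col 1 lands with bottom-row=2; cleared 0 line(s) (total 0); column heights now [1 4 5 0 0 0], max=5
Drop 3: T rot2 at col 0 lands with bottom-row=4; cleared 0 line(s) (total 0); column heights now [6 6 6 0 0 0], max=6
Drop 4: Z rot0 at col 0 lands with bottom-row=6; cleared 0 line(s) (total 0); column heights now [8 8 7 0 0 0], max=8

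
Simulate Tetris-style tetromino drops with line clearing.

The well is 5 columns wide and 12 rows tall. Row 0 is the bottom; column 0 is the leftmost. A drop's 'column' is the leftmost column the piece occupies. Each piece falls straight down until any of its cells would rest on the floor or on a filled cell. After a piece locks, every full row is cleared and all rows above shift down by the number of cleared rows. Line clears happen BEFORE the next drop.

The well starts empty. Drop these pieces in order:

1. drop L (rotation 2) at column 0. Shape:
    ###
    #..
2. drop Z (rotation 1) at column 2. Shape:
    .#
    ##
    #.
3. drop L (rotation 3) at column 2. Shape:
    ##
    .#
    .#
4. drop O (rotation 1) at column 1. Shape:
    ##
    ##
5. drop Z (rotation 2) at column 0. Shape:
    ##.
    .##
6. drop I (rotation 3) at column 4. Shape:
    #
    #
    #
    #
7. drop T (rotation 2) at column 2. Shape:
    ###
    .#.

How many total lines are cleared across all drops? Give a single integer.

Answer: 1

Derivation:
Drop 1: L rot2 at col 0 lands with bottom-row=0; cleared 0 line(s) (total 0); column heights now [2 2 2 0 0], max=2
Drop 2: Z rot1 at col 2 lands with bottom-row=2; cleared 0 line(s) (total 0); column heights now [2 2 4 5 0], max=5
Drop 3: L rot3 at col 2 lands with bottom-row=5; cleared 0 line(s) (total 0); column heights now [2 2 8 8 0], max=8
Drop 4: O rot1 at col 1 lands with bottom-row=8; cleared 0 line(s) (total 0); column heights now [2 10 10 8 0], max=10
Drop 5: Z rot2 at col 0 lands with bottom-row=10; cleared 0 line(s) (total 0); column heights now [12 12 11 8 0], max=12
Drop 6: I rot3 at col 4 lands with bottom-row=0; cleared 0 line(s) (total 0); column heights now [12 12 11 8 4], max=12
Drop 7: T rot2 at col 2 lands with bottom-row=10; cleared 1 line(s) (total 1); column heights now [2 11 11 11 4], max=11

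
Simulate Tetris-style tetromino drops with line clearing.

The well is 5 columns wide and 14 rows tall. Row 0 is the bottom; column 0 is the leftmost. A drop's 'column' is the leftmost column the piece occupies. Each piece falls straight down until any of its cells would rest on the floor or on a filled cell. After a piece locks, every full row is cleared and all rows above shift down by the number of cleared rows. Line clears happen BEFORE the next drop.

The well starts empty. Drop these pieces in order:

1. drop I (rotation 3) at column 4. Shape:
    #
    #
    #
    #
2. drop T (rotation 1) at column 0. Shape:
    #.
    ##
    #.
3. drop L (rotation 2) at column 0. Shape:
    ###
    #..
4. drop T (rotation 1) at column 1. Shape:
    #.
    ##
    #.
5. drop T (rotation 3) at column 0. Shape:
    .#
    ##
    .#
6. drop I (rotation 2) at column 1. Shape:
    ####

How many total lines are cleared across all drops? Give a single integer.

Drop 1: I rot3 at col 4 lands with bottom-row=0; cleared 0 line(s) (total 0); column heights now [0 0 0 0 4], max=4
Drop 2: T rot1 at col 0 lands with bottom-row=0; cleared 0 line(s) (total 0); column heights now [3 2 0 0 4], max=4
Drop 3: L rot2 at col 0 lands with bottom-row=3; cleared 0 line(s) (total 0); column heights now [5 5 5 0 4], max=5
Drop 4: T rot1 at col 1 lands with bottom-row=5; cleared 0 line(s) (total 0); column heights now [5 8 7 0 4], max=8
Drop 5: T rot3 at col 0 lands with bottom-row=8; cleared 0 line(s) (total 0); column heights now [10 11 7 0 4], max=11
Drop 6: I rot2 at col 1 lands with bottom-row=11; cleared 0 line(s) (total 0); column heights now [10 12 12 12 12], max=12

Answer: 0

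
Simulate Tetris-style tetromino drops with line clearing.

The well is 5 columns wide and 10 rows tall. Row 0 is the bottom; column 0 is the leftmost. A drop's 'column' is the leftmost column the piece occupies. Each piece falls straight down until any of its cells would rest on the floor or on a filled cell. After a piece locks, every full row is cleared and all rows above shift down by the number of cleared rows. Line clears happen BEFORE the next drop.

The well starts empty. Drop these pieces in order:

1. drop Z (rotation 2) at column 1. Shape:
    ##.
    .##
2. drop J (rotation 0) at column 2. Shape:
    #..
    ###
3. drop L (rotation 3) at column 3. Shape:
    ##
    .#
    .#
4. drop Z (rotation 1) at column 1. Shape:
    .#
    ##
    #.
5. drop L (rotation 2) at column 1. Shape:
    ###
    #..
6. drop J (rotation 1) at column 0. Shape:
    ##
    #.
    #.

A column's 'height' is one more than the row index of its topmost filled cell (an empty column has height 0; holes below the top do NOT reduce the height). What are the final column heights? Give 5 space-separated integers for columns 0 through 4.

Answer: 7 7 6 6 5

Derivation:
Drop 1: Z rot2 at col 1 lands with bottom-row=0; cleared 0 line(s) (total 0); column heights now [0 2 2 1 0], max=2
Drop 2: J rot0 at col 2 lands with bottom-row=2; cleared 0 line(s) (total 0); column heights now [0 2 4 3 3], max=4
Drop 3: L rot3 at col 3 lands with bottom-row=3; cleared 0 line(s) (total 0); column heights now [0 2 4 6 6], max=6
Drop 4: Z rot1 at col 1 lands with bottom-row=3; cleared 0 line(s) (total 0); column heights now [0 5 6 6 6], max=6
Drop 5: L rot2 at col 1 lands with bottom-row=5; cleared 0 line(s) (total 0); column heights now [0 7 7 7 6], max=7
Drop 6: J rot1 at col 0 lands with bottom-row=5; cleared 1 line(s) (total 1); column heights now [7 7 6 6 5], max=7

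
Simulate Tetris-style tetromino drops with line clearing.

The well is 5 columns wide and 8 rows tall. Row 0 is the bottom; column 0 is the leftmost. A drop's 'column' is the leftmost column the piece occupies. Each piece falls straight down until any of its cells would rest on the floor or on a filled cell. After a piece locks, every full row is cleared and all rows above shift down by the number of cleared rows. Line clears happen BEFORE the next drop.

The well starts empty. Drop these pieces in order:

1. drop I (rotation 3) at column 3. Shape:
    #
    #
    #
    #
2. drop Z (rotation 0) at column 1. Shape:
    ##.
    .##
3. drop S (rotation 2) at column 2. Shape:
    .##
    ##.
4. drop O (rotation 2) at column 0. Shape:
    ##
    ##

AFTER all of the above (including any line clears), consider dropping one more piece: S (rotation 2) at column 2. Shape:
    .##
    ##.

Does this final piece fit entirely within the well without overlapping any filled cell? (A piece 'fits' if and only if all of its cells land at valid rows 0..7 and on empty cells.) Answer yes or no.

Drop 1: I rot3 at col 3 lands with bottom-row=0; cleared 0 line(s) (total 0); column heights now [0 0 0 4 0], max=4
Drop 2: Z rot0 at col 1 lands with bottom-row=4; cleared 0 line(s) (total 0); column heights now [0 6 6 5 0], max=6
Drop 3: S rot2 at col 2 lands with bottom-row=6; cleared 0 line(s) (total 0); column heights now [0 6 7 8 8], max=8
Drop 4: O rot2 at col 0 lands with bottom-row=6; cleared 0 line(s) (total 0); column heights now [8 8 7 8 8], max=8
Test piece S rot2 at col 2 (width 3): heights before test = [8 8 7 8 8]; fits = False

Answer: no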